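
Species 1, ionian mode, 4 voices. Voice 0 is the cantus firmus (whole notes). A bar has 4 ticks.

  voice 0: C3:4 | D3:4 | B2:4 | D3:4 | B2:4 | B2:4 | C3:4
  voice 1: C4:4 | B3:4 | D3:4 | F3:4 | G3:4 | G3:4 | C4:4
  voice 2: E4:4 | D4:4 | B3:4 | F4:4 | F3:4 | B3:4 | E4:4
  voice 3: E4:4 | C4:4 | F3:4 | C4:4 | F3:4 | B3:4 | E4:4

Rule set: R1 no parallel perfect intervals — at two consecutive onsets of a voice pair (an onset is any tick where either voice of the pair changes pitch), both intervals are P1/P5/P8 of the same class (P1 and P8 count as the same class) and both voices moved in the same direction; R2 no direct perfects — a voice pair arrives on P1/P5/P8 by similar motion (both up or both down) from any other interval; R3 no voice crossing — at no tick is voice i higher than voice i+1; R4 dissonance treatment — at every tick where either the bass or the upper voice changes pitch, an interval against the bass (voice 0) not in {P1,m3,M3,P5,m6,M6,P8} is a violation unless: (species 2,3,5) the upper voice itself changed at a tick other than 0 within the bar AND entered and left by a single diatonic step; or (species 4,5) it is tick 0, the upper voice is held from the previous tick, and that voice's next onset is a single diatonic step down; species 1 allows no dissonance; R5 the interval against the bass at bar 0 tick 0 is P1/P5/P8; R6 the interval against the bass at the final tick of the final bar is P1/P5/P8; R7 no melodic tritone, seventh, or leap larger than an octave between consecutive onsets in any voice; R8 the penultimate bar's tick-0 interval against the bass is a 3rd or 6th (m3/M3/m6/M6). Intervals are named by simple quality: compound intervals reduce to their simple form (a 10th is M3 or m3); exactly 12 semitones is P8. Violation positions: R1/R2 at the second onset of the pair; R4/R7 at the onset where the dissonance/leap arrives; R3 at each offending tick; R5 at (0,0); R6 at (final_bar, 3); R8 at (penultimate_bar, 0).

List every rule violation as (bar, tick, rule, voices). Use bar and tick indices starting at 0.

bar 0: v0=C3 v1=C4 v2=E4 v3=E4 downbeat M3
bar 1: v0=D3 v1=B3 v2=D4 v3=C4 downbeat m7
bar 2: v0=B2 v1=D3 v2=B3 v3=F3 downbeat TT
bar 3: v0=D3 v1=F3 v2=F4 v3=C4 downbeat m7
bar 4: v0=B2 v1=G3 v2=F3 v3=F3 downbeat TT
bar 5: v0=B2 v1=G3 v2=B3 v3=B3 downbeat P8
bar 6: v0=C3 v1=C4 v2=E4 v3=E4 downbeat M3
  -> R5 @ bar 0 tick 0 v(0, 2): opens on M3
  -> R5 @ bar 0 tick 0 v(0, 3): opens on M3
  -> R3 @ bar 1 tick 0 v(2, 3): D4 above C4
  -> R4 @ bar 1 tick 0 v(0, 3): D3/C4 m7 untreated
  -> R3 @ bar 1 tick 1 v(2, 3): D4 above C4
  -> R3 @ bar 1 tick 2 v(2, 3): D4 above C4
  -> R3 @ bar 1 tick 3 v(2, 3): D4 above C4
  -> R1 @ bar 2 tick 0 v(0, 2): D3/D4 P8 -> B2/B3 P8 similar
  -> R3 @ bar 2 tick 0 v(2, 3): B3 above F3
  -> R4 @ bar 2 tick 0 v(0, 3): B2/F3 TT untreated
  -> R3 @ bar 2 tick 1 v(2, 3): B3 above F3
  -> R3 @ bar 2 tick 2 v(2, 3): B3 above F3
  -> R3 @ bar 2 tick 3 v(2, 3): B3 above F3
  -> R2 @ bar 3 tick 0 v(1, 2): D3/B3 M6 -> F3/F4 P8 similar
  -> R2 @ bar 3 tick 0 v(1, 3): D3/F3 m3 -> F3/C4 P5 similar
  -> R3 @ bar 3 tick 0 v(2, 3): F4 above C4
  -> R4 @ bar 3 tick 0 v(0, 3): D3/C4 m7 untreated
  -> R7 @ bar 3 tick 0 v(2,): B3->F4 leap 6st
  -> R3 @ bar 3 tick 1 v(2, 3): F4 above C4
  -> R3 @ bar 3 tick 2 v(2, 3): F4 above C4
  -> R3 @ bar 3 tick 3 v(2, 3): F4 above C4
  -> R2 @ bar 4 tick 0 v(2, 3): F4/C4 P4 -> F3/F3 P1 similar
  -> R3 @ bar 4 tick 0 v(1, 2): G3 above F3
  -> R4 @ bar 4 tick 0 v(0, 2): B2/F3 TT untreated
  -> R4 @ bar 4 tick 0 v(0, 3): B2/F3 TT untreated
  -> R3 @ bar 4 tick 1 v(1, 2): G3 above F3
  -> R3 @ bar 4 tick 2 v(1, 2): G3 above F3
  -> R3 @ bar 4 tick 3 v(1, 2): G3 above F3
  -> R1 @ bar 5 tick 0 v(2, 3): F3/F3 P1 -> B3/B3 P1 similar
  -> R7 @ bar 5 tick 0 v(2,): F3->B3 leap 6st
  -> R7 @ bar 5 tick 0 v(3,): F3->B3 leap 6st
  -> R8 @ bar 5 tick 0 v(0, 2): penult P8 not 3rd/6th
  -> R8 @ bar 5 tick 0 v(0, 3): penult P8 not 3rd/6th
  -> R1 @ bar 6 tick 0 v(2, 3): B3/B3 P1 -> E4/E4 P1 similar
  -> R2 @ bar 6 tick 0 v(0, 1): B2/G3 m6 -> C3/C4 P8 similar
  -> R6 @ bar 6 tick 3 v(0, 2): closes on M3
  -> R6 @ bar 6 tick 3 v(0, 3): closes on M3

(0, 0, R5, (0, 2))
(0, 0, R5, (0, 3))
(1, 0, R3, (2, 3))
(1, 0, R4, (0, 3))
(1, 1, R3, (2, 3))
(1, 2, R3, (2, 3))
(1, 3, R3, (2, 3))
(2, 0, R1, (0, 2))
(2, 0, R3, (2, 3))
(2, 0, R4, (0, 3))
(2, 1, R3, (2, 3))
(2, 2, R3, (2, 3))
(2, 3, R3, (2, 3))
(3, 0, R2, (1, 2))
(3, 0, R2, (1, 3))
(3, 0, R3, (2, 3))
(3, 0, R4, (0, 3))
(3, 0, R7, (2,))
(3, 1, R3, (2, 3))
(3, 2, R3, (2, 3))
(3, 3, R3, (2, 3))
(4, 0, R2, (2, 3))
(4, 0, R3, (1, 2))
(4, 0, R4, (0, 2))
(4, 0, R4, (0, 3))
(4, 1, R3, (1, 2))
(4, 2, R3, (1, 2))
(4, 3, R3, (1, 2))
(5, 0, R1, (2, 3))
(5, 0, R7, (2,))
(5, 0, R7, (3,))
(5, 0, R8, (0, 2))
(5, 0, R8, (0, 3))
(6, 0, R1, (2, 3))
(6, 0, R2, (0, 1))
(6, 3, R6, (0, 2))
(6, 3, R6, (0, 3))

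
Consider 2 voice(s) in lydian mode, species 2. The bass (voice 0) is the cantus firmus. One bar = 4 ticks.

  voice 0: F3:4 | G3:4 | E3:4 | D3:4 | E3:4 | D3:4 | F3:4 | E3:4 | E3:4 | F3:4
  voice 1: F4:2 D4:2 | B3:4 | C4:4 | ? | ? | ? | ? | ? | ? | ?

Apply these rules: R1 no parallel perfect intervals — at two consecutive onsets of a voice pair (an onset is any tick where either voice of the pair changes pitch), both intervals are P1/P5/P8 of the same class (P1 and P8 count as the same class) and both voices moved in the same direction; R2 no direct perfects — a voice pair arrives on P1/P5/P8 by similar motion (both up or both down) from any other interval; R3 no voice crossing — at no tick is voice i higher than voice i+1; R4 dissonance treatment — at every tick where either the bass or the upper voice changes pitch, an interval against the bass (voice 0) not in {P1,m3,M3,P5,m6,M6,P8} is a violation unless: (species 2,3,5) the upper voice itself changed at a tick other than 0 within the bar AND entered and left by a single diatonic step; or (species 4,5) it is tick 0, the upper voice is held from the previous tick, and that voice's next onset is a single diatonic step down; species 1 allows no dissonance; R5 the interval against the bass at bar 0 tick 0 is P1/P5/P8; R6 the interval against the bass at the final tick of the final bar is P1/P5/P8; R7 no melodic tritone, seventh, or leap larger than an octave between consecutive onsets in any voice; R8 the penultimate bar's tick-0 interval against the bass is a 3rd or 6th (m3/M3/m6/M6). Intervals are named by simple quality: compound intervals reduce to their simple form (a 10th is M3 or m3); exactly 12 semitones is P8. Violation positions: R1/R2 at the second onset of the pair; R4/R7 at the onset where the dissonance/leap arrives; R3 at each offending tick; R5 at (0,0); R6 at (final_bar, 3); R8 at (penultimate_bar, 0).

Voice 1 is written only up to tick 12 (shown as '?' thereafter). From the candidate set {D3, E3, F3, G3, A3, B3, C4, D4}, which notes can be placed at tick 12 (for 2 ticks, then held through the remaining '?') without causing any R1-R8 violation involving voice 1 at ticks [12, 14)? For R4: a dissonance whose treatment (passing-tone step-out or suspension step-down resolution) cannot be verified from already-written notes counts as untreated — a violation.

{B3, D4, F3}

D3: violates R2,R7
E3: violates R4
F3: legal
G3: violates R4
A3: violates R2
B3: legal
C4: violates R4
D4: legal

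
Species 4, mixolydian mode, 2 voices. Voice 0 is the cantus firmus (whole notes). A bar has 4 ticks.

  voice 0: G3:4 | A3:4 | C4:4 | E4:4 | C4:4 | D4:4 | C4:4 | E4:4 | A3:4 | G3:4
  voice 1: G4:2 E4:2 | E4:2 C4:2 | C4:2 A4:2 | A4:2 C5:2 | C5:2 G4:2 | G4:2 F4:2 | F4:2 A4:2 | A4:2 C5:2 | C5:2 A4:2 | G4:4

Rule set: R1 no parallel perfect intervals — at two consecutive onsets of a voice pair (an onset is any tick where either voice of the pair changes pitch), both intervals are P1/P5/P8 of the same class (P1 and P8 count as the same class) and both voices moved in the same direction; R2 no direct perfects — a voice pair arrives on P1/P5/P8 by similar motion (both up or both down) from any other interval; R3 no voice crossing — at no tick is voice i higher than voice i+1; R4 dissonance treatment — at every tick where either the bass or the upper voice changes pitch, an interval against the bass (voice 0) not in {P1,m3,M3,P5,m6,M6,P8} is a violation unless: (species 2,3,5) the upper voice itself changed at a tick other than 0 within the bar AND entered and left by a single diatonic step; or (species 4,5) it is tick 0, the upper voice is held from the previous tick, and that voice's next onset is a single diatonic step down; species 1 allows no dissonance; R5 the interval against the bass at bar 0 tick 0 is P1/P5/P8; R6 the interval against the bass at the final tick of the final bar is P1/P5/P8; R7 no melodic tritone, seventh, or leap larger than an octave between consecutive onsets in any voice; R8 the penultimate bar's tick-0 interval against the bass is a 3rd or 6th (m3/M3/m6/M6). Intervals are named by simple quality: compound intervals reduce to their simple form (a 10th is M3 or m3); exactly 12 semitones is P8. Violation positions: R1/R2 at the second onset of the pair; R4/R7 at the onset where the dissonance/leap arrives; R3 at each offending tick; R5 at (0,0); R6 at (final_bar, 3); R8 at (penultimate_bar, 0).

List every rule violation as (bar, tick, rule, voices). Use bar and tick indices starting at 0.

bar 0: v0=G3 v1=G4 downbeat P8
bar 1: v0=A3 v1=E4 downbeat P5
bar 2: v0=C4 v1=C4 downbeat P1
bar 3: v0=E4 v1=A4 downbeat P4
bar 4: v0=C4 v1=C5 downbeat P8
bar 5: v0=D4 v1=G4 downbeat P4
bar 6: v0=C4 v1=F4 downbeat P4
bar 7: v0=E4 v1=A4 downbeat P4
bar 8: v0=A3 v1=C5 downbeat m3
bar 9: v0=G3 v1=G4 downbeat P8
  -> R4 @ bar 3 tick 0 v(0, 1): E4/A4 P4 untreated
  -> R4 @ bar 6 tick 0 v(0, 1): C4/F4 P4 untreated
  -> R4 @ bar 7 tick 0 v(0, 1): E4/A4 P4 untreated
  -> R1 @ bar 9 tick 0 v(0, 1): A3/A4 P8 -> G3/G4 P8 similar

(3, 0, R4, (0, 1))
(6, 0, R4, (0, 1))
(7, 0, R4, (0, 1))
(9, 0, R1, (0, 1))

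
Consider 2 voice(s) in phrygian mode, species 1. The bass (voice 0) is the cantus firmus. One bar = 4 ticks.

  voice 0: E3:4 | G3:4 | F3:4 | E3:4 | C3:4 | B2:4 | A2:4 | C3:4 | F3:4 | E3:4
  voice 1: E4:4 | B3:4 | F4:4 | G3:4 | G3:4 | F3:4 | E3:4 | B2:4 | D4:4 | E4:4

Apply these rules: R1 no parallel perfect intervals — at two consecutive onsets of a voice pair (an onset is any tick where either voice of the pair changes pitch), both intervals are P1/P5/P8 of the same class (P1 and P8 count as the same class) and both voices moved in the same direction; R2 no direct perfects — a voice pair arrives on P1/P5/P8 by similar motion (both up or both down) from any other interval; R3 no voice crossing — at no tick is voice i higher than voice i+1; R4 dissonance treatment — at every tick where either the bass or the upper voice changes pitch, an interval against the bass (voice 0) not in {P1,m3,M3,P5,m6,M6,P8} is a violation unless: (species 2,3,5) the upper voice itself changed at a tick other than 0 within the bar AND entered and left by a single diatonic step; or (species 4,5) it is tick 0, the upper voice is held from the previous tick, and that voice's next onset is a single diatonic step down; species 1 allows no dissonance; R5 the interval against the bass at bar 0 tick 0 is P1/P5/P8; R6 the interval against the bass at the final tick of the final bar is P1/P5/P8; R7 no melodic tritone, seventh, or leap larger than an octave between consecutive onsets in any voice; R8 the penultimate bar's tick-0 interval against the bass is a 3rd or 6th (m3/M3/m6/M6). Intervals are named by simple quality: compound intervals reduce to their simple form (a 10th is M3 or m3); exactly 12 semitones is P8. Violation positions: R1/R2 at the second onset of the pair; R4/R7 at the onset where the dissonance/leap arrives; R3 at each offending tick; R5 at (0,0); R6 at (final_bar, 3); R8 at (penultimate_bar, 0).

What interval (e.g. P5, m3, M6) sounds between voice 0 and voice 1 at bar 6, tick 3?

voice 0=A2 voice 1=E3 -> P5

P5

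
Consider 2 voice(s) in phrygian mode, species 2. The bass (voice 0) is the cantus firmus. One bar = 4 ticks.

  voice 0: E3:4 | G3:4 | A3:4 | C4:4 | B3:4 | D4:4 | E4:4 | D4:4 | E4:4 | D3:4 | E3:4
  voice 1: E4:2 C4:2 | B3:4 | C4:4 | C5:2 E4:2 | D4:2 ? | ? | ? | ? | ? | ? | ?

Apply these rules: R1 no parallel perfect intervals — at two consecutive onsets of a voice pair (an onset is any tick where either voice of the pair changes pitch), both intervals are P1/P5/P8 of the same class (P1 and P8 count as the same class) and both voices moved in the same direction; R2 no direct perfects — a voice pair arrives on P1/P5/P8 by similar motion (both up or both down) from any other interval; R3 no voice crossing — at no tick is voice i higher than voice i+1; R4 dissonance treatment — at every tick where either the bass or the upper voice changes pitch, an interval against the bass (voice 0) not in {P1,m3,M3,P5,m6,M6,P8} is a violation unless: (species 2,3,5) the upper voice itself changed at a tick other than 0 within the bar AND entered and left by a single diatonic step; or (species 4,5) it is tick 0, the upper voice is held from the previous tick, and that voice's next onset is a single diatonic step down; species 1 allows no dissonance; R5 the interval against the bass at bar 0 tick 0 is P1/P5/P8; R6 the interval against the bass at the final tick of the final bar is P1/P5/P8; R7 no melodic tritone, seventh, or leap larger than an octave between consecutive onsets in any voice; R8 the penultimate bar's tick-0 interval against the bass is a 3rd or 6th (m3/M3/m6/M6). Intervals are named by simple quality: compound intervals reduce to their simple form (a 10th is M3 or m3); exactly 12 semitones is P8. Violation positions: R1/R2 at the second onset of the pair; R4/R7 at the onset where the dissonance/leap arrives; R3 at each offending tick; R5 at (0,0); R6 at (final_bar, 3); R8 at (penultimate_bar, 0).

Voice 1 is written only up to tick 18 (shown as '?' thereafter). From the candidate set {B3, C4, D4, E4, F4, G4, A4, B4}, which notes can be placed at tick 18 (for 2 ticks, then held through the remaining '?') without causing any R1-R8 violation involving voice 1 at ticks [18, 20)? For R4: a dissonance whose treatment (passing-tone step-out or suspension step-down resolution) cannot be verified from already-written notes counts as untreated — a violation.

{B3, B4, D4, G4}

B3: legal
C4: violates R4
D4: legal
E4: violates R4
F4: violates R4
G4: legal
A4: violates R4
B4: legal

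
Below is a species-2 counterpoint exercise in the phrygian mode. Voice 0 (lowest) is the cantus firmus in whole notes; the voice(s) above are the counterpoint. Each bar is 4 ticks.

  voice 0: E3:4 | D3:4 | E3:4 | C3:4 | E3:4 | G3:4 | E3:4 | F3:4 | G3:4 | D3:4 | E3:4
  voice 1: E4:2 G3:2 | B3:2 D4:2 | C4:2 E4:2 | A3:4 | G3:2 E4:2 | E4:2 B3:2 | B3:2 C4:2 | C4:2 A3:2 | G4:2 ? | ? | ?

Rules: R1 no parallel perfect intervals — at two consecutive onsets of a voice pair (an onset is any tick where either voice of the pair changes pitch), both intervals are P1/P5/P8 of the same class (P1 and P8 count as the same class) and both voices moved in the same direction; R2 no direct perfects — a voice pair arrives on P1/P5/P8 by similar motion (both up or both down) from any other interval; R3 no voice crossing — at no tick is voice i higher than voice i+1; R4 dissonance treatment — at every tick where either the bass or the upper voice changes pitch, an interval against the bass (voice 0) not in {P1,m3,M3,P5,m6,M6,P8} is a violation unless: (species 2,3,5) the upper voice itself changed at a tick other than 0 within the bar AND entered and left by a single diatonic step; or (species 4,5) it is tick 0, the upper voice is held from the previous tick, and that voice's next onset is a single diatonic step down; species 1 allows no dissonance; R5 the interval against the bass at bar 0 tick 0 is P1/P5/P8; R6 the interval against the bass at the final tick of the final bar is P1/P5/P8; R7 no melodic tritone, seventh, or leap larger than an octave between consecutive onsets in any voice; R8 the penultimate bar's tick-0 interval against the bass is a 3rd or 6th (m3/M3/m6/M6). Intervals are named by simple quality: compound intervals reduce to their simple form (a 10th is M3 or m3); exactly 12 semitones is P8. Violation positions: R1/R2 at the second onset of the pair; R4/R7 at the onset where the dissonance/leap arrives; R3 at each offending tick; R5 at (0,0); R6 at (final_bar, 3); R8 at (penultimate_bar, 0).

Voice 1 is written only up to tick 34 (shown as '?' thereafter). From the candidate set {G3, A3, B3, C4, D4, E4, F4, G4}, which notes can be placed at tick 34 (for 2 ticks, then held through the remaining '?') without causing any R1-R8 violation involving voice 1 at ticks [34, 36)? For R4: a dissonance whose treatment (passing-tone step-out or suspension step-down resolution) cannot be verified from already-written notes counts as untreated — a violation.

G3: legal
A3: violates R4,R7
B3: legal
C4: violates R4
D4: legal
E4: legal
F4: violates R4
G4: legal

{B3, D4, E4, G3, G4}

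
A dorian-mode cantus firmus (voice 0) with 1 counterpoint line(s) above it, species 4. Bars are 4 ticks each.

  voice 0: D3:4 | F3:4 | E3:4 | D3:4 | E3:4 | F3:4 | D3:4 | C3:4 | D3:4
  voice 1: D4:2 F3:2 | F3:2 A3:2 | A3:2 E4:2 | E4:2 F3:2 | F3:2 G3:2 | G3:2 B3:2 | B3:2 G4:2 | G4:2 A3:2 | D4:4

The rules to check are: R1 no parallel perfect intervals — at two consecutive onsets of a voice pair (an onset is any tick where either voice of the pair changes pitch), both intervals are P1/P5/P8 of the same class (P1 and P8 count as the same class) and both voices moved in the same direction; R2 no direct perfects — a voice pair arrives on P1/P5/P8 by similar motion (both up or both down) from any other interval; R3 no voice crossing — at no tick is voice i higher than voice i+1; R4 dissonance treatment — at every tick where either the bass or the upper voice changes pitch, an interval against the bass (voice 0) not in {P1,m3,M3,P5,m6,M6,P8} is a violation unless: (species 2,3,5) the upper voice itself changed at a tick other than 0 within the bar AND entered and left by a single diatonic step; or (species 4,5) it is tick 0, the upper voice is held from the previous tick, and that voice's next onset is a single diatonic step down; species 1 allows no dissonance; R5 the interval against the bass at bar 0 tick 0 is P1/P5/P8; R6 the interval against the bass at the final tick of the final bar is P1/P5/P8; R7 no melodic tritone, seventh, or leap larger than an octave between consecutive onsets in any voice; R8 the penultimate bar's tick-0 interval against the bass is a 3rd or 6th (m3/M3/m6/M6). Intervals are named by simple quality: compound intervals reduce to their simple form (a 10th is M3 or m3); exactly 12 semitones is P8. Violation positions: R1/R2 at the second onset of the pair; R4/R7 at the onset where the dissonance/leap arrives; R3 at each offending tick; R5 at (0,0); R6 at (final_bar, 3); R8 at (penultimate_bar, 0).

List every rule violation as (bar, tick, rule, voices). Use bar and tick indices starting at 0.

bar 0: v0=D3 v1=D4 downbeat P8
bar 1: v0=F3 v1=F3 downbeat P1
bar 2: v0=E3 v1=A3 downbeat P4
bar 3: v0=D3 v1=E4 downbeat M2
bar 4: v0=E3 v1=F3 downbeat m2
bar 5: v0=F3 v1=G3 downbeat M2
bar 6: v0=D3 v1=B3 downbeat M6
bar 7: v0=C3 v1=G4 downbeat P5
bar 8: v0=D3 v1=D4 downbeat P8
  -> R4 @ bar 2 tick 0 v(0, 1): E3/A3 P4 untreated
  -> R4 @ bar 3 tick 0 v(0, 1): D3/E4 M2 untreated
  -> R7 @ bar 3 tick 2 v(1,): E4->F3 leap 11st
  -> R4 @ bar 4 tick 0 v(0, 1): E3/F3 m2 untreated
  -> R4 @ bar 5 tick 0 v(0, 1): F3/G3 M2 untreated
  -> R4 @ bar 5 tick 2 v(0, 1): F3/B3 TT untreated
  -> R4 @ bar 6 tick 2 v(0, 1): D3/G4 P4 untreated
  -> R8 @ bar 7 tick 0 v(0, 1): penult P5 not 3rd/6th
  -> R7 @ bar 7 tick 2 v(1,): G4->A3 leap 10st
  -> R2 @ bar 8 tick 0 v(0, 1): C3/A3 M6 -> D3/D4 P8 similar

(2, 0, R4, (0, 1))
(3, 0, R4, (0, 1))
(3, 2, R7, (1,))
(4, 0, R4, (0, 1))
(5, 0, R4, (0, 1))
(5, 2, R4, (0, 1))
(6, 2, R4, (0, 1))
(7, 0, R8, (0, 1))
(7, 2, R7, (1,))
(8, 0, R2, (0, 1))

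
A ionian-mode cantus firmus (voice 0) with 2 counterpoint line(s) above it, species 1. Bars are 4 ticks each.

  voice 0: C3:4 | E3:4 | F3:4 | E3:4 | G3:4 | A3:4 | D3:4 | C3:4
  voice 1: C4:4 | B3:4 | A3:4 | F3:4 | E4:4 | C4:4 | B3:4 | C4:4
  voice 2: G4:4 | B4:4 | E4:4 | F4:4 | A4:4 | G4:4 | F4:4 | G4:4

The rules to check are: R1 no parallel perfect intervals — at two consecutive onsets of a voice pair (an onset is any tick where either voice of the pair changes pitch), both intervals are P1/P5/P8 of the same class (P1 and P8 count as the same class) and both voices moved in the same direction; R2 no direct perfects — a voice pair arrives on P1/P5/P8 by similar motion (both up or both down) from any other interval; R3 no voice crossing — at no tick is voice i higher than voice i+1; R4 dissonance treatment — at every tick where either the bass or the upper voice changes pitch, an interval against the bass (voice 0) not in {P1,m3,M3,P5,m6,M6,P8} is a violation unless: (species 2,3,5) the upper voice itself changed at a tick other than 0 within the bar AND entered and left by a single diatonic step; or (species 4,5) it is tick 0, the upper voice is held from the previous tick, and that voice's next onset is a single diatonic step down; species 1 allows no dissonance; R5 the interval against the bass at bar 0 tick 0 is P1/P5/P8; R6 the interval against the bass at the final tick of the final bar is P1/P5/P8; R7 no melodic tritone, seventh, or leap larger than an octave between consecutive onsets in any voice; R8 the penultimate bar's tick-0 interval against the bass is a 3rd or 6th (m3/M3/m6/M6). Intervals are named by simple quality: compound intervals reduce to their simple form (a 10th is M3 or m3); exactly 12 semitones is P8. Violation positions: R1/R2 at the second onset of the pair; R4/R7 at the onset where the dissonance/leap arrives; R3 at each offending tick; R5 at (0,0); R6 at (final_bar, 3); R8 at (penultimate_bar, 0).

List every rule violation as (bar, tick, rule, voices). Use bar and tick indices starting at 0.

(1, 0, R1, (0, 2))
(2, 0, R2, (1, 2))
(2, 0, R4, (0, 2))
(3, 0, R4, (0, 1))
(3, 0, R4, (0, 2))
(4, 0, R4, (0, 2))
(4, 0, R7, (1,))
(5, 0, R2, (1, 2))
(5, 0, R4, (0, 2))
(7, 0, R2, (1, 2))

bar 0: v0=C3 v1=C4 v2=G4 downbeat P5
bar 1: v0=E3 v1=B3 v2=B4 downbeat P5
bar 2: v0=F3 v1=A3 v2=E4 downbeat M7
bar 3: v0=E3 v1=F3 v2=F4 downbeat m2
bar 4: v0=G3 v1=E4 v2=A4 downbeat M2
bar 5: v0=A3 v1=C4 v2=G4 downbeat m7
bar 6: v0=D3 v1=B3 v2=F4 downbeat m3
bar 7: v0=C3 v1=C4 v2=G4 downbeat P5
  -> R1 @ bar 1 tick 0 v(0, 2): C3/G4 P5 -> E3/B4 P5 similar
  -> R2 @ bar 2 tick 0 v(1, 2): B3/B4 P8 -> A3/E4 P5 similar
  -> R4 @ bar 2 tick 0 v(0, 2): F3/E4 M7 untreated
  -> R4 @ bar 3 tick 0 v(0, 1): E3/F3 m2 untreated
  -> R4 @ bar 3 tick 0 v(0, 2): E3/F4 m2 untreated
  -> R4 @ bar 4 tick 0 v(0, 2): G3/A4 M2 untreated
  -> R7 @ bar 4 tick 0 v(1,): F3->E4 leap 11st
  -> R2 @ bar 5 tick 0 v(1, 2): E4/A4 P4 -> C4/G4 P5 similar
  -> R4 @ bar 5 tick 0 v(0, 2): A3/G4 m7 untreated
  -> R2 @ bar 7 tick 0 v(1, 2): B3/F4 TT -> C4/G4 P5 similar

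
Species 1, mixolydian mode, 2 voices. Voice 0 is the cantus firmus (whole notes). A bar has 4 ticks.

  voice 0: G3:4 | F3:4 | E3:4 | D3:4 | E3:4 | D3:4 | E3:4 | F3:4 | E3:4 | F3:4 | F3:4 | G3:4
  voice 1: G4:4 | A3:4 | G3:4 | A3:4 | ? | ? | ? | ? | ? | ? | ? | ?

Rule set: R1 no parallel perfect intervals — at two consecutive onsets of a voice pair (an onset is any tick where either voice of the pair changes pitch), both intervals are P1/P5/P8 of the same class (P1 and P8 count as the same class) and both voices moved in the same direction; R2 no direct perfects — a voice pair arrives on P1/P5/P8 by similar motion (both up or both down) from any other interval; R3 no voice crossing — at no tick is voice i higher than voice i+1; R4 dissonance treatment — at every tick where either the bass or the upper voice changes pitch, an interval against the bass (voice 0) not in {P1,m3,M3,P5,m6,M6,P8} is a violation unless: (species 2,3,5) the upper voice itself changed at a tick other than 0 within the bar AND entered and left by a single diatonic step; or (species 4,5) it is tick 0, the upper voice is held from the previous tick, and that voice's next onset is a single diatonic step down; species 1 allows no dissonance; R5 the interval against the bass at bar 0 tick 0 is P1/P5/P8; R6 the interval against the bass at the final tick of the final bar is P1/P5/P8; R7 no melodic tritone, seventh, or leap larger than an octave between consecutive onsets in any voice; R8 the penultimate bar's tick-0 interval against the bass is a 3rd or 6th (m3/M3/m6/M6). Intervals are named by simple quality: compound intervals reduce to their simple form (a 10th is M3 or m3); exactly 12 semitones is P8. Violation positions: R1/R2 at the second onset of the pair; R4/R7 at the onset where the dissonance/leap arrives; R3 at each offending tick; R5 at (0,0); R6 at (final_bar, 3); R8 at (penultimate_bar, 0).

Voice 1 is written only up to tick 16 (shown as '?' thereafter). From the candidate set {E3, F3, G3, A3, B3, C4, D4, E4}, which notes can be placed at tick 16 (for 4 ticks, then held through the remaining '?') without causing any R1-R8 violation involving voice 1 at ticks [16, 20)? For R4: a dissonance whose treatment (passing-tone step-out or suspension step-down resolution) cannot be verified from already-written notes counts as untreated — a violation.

{C4, E3, G3}

E3: legal
F3: violates R4
G3: legal
A3: violates R4
B3: violates R1
C4: legal
D4: violates R4
E4: violates R2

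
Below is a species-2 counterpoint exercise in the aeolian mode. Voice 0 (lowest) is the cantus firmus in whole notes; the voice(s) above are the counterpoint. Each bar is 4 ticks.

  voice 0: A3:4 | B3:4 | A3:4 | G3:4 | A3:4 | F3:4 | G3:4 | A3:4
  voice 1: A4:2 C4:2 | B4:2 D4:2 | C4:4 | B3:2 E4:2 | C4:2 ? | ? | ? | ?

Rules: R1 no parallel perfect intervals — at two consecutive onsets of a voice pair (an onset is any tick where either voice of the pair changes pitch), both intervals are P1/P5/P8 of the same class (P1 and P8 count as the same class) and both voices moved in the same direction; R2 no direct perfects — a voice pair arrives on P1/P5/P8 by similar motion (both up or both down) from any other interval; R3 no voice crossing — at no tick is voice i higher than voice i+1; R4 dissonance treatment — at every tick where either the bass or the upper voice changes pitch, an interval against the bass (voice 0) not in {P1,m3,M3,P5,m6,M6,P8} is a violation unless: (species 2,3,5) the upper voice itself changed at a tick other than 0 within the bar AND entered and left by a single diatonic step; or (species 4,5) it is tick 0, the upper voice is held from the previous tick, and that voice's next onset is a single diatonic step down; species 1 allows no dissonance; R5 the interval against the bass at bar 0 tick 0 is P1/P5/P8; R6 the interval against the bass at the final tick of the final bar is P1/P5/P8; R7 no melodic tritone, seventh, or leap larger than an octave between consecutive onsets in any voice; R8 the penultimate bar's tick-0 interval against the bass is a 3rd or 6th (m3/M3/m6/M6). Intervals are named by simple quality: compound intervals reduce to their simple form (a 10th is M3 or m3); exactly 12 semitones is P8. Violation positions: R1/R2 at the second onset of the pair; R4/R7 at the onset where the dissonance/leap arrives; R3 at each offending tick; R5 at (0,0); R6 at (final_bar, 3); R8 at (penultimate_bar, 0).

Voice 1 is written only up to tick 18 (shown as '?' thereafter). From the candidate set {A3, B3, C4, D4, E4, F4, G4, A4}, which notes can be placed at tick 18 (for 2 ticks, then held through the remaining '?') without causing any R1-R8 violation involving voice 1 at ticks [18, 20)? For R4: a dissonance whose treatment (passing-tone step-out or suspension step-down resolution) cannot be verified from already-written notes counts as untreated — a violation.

A3: legal
B3: violates R4
C4: legal
D4: violates R4
E4: legal
F4: legal
G4: violates R4
A4: legal

{A3, A4, C4, E4, F4}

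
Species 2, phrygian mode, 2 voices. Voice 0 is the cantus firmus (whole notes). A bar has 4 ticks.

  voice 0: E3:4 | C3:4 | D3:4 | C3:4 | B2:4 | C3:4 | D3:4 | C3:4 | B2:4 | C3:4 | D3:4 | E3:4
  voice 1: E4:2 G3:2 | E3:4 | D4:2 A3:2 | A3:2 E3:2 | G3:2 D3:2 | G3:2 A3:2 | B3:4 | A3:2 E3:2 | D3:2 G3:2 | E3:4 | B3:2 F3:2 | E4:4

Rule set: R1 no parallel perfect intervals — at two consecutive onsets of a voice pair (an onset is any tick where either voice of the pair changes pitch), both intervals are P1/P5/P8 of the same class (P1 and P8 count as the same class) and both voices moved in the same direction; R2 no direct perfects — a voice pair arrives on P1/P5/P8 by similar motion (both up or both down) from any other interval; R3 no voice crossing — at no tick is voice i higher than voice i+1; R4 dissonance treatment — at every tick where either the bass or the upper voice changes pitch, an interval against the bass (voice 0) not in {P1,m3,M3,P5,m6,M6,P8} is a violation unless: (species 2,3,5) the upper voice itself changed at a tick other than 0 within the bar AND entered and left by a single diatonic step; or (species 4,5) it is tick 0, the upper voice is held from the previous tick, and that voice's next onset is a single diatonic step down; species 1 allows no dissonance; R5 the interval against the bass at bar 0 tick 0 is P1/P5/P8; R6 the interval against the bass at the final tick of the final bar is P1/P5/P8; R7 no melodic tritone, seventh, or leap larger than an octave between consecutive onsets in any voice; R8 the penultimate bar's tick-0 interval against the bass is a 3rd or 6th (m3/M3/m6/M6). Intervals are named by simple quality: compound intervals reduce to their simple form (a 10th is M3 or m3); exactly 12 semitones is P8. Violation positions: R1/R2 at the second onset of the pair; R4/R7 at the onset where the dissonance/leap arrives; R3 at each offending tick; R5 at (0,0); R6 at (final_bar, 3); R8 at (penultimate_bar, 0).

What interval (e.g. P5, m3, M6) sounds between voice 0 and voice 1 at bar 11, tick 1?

voice 0=E3 voice 1=E4 -> P8

P8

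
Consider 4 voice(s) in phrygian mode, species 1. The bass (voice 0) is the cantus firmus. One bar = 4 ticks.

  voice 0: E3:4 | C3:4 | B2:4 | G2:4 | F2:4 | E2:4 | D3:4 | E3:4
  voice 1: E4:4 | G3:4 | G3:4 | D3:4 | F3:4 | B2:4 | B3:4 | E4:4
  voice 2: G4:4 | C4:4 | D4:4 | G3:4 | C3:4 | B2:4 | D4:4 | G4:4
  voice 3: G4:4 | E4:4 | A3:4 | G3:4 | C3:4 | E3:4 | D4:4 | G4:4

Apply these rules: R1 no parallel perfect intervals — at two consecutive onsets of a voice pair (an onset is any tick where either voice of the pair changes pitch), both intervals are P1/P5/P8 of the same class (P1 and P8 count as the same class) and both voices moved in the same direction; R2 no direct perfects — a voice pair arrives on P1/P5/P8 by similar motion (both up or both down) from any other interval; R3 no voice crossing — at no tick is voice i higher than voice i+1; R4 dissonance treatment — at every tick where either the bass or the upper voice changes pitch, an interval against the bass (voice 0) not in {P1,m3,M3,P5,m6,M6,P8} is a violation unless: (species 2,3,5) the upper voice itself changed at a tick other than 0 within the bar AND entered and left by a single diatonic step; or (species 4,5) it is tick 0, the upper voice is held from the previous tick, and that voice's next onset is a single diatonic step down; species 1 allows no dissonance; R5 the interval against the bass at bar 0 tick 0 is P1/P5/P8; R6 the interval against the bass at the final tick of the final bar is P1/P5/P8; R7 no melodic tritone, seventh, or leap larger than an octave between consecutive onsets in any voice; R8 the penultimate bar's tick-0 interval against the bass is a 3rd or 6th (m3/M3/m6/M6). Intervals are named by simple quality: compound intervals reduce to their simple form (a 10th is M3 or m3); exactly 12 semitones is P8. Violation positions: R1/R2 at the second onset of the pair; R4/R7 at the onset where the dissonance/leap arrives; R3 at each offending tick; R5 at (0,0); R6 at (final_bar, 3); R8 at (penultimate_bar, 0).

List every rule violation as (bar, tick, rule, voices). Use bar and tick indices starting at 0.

(0, 0, R5, (0, 2))
(0, 0, R5, (0, 3))
(1, 0, R2, (0, 1))
(1, 0, R2, (0, 2))
(2, 0, R3, (2, 3))
(2, 0, R4, (0, 3))
(2, 1, R3, (2, 3))
(2, 2, R3, (2, 3))
(2, 3, R3, (2, 3))
(3, 0, R2, (0, 1))
(3, 0, R2, (0, 2))
(3, 0, R2, (0, 3))
(3, 0, R2, (2, 3))
(4, 0, R1, (2, 3))
(4, 0, R2, (0, 2))
(4, 0, R2, (0, 3))
(4, 0, R3, (1, 2))
(4, 1, R3, (1, 2))
(4, 2, R3, (1, 2))
(4, 3, R3, (1, 2))
(5, 0, R1, (0, 2))
(5, 0, R2, (0, 1))
(5, 0, R2, (1, 2))
(5, 0, R7, (1,))
(6, 0, R1, (0, 3))
(6, 0, R2, (0, 2))
(6, 0, R2, (2, 3))
(6, 0, R7, (0,))
(6, 0, R7, (2,))
(6, 0, R7, (3,))
(6, 0, R8, (0, 2))
(6, 0, R8, (0, 3))
(7, 0, R1, (2, 3))
(7, 0, R2, (0, 1))
(7, 3, R6, (0, 2))
(7, 3, R6, (0, 3))

bar 0: v0=E3 v1=E4 v2=G4 v3=G4 downbeat m3
bar 1: v0=C3 v1=G3 v2=C4 v3=E4 downbeat M3
bar 2: v0=B2 v1=G3 v2=D4 v3=A3 downbeat m7
bar 3: v0=G2 v1=D3 v2=G3 v3=G3 downbeat P8
bar 4: v0=F2 v1=F3 v2=C3 v3=C3 downbeat P5
bar 5: v0=E2 v1=B2 v2=B2 v3=E3 downbeat P8
bar 6: v0=D3 v1=B3 v2=D4 v3=D4 downbeat P8
bar 7: v0=E3 v1=E4 v2=G4 v3=G4 downbeat m3
  -> R5 @ bar 0 tick 0 v(0, 2): opens on m3
  -> R5 @ bar 0 tick 0 v(0, 3): opens on m3
  -> R2 @ bar 1 tick 0 v(0, 1): E3/E4 P8 -> C3/G3 P5 similar
  -> R2 @ bar 1 tick 0 v(0, 2): E3/G4 m3 -> C3/C4 P8 similar
  -> R3 @ bar 2 tick 0 v(2, 3): D4 above A3
  -> R4 @ bar 2 tick 0 v(0, 3): B2/A3 m7 untreated
  -> R3 @ bar 2 tick 1 v(2, 3): D4 above A3
  -> R3 @ bar 2 tick 2 v(2, 3): D4 above A3
  -> R3 @ bar 2 tick 3 v(2, 3): D4 above A3
  -> R2 @ bar 3 tick 0 v(0, 1): B2/G3 m6 -> G2/D3 P5 similar
  -> R2 @ bar 3 tick 0 v(0, 2): B2/D4 m3 -> G2/G3 P8 similar
  -> R2 @ bar 3 tick 0 v(0, 3): B2/A3 m7 -> G2/G3 P8 similar
  -> R2 @ bar 3 tick 0 v(2, 3): D4/A3 P4 -> G3/G3 P1 similar
  -> R1 @ bar 4 tick 0 v(2, 3): G3/G3 P1 -> C3/C3 P1 similar
  -> R2 @ bar 4 tick 0 v(0, 2): G2/G3 P8 -> F2/C3 P5 similar
  -> R2 @ bar 4 tick 0 v(0, 3): G2/G3 P8 -> F2/C3 P5 similar
  -> R3 @ bar 4 tick 0 v(1, 2): F3 above C3
  -> R3 @ bar 4 tick 1 v(1, 2): F3 above C3
  -> R3 @ bar 4 tick 2 v(1, 2): F3 above C3
  -> R3 @ bar 4 tick 3 v(1, 2): F3 above C3
  -> R1 @ bar 5 tick 0 v(0, 2): F2/C3 P5 -> E2/B2 P5 similar
  -> R2 @ bar 5 tick 0 v(0, 1): F2/F3 P8 -> E2/B2 P5 similar
  -> R2 @ bar 5 tick 0 v(1, 2): F3/C3 P4 -> B2/B2 P1 similar
  -> R7 @ bar 5 tick 0 v(1,): F3->B2 leap 6st
  -> R1 @ bar 6 tick 0 v(0, 3): E2/E3 P8 -> D3/D4 P8 similar
  -> R2 @ bar 6 tick 0 v(0, 2): E2/B2 P5 -> D3/D4 P8 similar
  -> R2 @ bar 6 tick 0 v(2, 3): B2/E3 P4 -> D4/D4 P1 similar
  -> R7 @ bar 6 tick 0 v(0,): E2->D3 leap 10st
  -> R7 @ bar 6 tick 0 v(2,): B2->D4 leap 15st
  -> R7 @ bar 6 tick 0 v(3,): E3->D4 leap 10st
  -> R8 @ bar 6 tick 0 v(0, 2): penult P8 not 3rd/6th
  -> R8 @ bar 6 tick 0 v(0, 3): penult P8 not 3rd/6th
  -> R1 @ bar 7 tick 0 v(2, 3): D4/D4 P1 -> G4/G4 P1 similar
  -> R2 @ bar 7 tick 0 v(0, 1): D3/B3 M6 -> E3/E4 P8 similar
  -> R6 @ bar 7 tick 3 v(0, 2): closes on m3
  -> R6 @ bar 7 tick 3 v(0, 3): closes on m3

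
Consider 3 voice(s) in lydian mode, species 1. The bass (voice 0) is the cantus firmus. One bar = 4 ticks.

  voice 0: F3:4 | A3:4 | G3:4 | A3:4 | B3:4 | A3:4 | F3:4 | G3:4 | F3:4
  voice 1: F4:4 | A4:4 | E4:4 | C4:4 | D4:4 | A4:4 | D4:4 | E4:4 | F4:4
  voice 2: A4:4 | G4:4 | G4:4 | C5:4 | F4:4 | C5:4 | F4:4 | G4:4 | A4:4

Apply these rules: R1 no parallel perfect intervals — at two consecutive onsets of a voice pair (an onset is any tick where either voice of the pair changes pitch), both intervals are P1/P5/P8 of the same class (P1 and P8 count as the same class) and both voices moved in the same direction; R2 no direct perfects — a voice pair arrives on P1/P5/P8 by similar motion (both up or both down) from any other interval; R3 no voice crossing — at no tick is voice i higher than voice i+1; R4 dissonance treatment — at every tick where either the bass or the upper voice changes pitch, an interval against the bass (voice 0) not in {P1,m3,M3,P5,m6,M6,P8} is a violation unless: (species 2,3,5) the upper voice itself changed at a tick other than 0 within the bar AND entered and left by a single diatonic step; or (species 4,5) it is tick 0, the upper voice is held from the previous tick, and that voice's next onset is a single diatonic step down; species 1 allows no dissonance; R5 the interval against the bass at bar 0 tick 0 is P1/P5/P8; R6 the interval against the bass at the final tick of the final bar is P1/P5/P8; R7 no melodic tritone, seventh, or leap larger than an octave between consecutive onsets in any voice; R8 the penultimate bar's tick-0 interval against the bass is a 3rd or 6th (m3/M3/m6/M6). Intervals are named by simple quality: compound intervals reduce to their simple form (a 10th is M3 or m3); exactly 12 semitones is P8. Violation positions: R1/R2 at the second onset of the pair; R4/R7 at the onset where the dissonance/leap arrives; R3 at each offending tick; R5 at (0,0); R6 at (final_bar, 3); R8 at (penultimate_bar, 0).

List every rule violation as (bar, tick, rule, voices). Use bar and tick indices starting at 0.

(0, 0, R5, (0, 2))
(1, 0, R1, (0, 1))
(1, 0, R3, (1, 2))
(1, 0, R4, (0, 2))
(1, 1, R3, (1, 2))
(1, 2, R3, (1, 2))
(1, 3, R3, (1, 2))
(4, 0, R4, (0, 2))
(6, 0, R2, (0, 2))
(7, 0, R1, (0, 2))
(7, 0, R8, (0, 2))
(8, 3, R6, (0, 2))

bar 0: v0=F3 v1=F4 v2=A4 downbeat M3
bar 1: v0=A3 v1=A4 v2=G4 downbeat m7
bar 2: v0=G3 v1=E4 v2=G4 downbeat P8
bar 3: v0=A3 v1=C4 v2=C5 downbeat m3
bar 4: v0=B3 v1=D4 v2=F4 downbeat TT
bar 5: v0=A3 v1=A4 v2=C5 downbeat m3
bar 6: v0=F3 v1=D4 v2=F4 downbeat P8
bar 7: v0=G3 v1=E4 v2=G4 downbeat P8
bar 8: v0=F3 v1=F4 v2=A4 downbeat M3
  -> R5 @ bar 0 tick 0 v(0, 2): opens on M3
  -> R1 @ bar 1 tick 0 v(0, 1): F3/F4 P8 -> A3/A4 P8 similar
  -> R3 @ bar 1 tick 0 v(1, 2): A4 above G4
  -> R4 @ bar 1 tick 0 v(0, 2): A3/G4 m7 untreated
  -> R3 @ bar 1 tick 1 v(1, 2): A4 above G4
  -> R3 @ bar 1 tick 2 v(1, 2): A4 above G4
  -> R3 @ bar 1 tick 3 v(1, 2): A4 above G4
  -> R4 @ bar 4 tick 0 v(0, 2): B3/F4 TT untreated
  -> R2 @ bar 6 tick 0 v(0, 2): A3/C5 m3 -> F3/F4 P8 similar
  -> R1 @ bar 7 tick 0 v(0, 2): F3/F4 P8 -> G3/G4 P8 similar
  -> R8 @ bar 7 tick 0 v(0, 2): penult P8 not 3rd/6th
  -> R6 @ bar 8 tick 3 v(0, 2): closes on M3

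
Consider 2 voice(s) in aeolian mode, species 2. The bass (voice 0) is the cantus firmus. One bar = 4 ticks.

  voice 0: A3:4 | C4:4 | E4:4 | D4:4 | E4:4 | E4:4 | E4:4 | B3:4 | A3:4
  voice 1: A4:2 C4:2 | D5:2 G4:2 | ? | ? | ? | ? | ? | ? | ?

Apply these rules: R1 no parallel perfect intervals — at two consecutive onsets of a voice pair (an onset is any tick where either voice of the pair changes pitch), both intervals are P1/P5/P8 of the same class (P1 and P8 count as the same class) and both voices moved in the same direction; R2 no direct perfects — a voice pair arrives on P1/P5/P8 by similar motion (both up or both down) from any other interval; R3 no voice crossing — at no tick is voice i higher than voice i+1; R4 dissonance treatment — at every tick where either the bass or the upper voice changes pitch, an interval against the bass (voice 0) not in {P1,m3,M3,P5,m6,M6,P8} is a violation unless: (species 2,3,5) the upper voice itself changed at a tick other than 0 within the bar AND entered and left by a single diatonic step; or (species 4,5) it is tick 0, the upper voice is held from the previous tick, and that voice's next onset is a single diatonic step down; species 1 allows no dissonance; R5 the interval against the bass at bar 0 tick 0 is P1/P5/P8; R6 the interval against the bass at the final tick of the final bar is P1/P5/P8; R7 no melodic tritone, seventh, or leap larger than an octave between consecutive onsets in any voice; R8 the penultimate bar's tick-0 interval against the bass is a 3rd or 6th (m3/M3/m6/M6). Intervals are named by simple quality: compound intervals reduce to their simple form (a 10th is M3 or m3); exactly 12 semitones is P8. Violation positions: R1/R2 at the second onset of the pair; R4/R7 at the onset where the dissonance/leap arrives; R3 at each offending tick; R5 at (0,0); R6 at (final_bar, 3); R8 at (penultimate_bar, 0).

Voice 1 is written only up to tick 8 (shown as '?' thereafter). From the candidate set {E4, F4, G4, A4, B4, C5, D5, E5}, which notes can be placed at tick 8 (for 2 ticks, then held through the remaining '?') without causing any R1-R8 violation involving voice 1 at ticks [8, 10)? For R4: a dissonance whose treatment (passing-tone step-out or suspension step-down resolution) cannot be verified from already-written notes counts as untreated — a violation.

{C5, E4, G4}

E4: legal
F4: violates R4
G4: legal
A4: violates R4
B4: violates R1
C5: legal
D5: violates R4
E5: violates R2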